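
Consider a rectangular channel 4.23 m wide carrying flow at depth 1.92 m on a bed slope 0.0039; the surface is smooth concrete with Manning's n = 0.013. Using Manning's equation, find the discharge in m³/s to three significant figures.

39.2 m³/s

A = b·y = 4.23 × 1.92 = 8.122 m²
P = b + 2y = 4.23 + 2×1.92 = 8.070 m
R = A/P = 8.122/8.070 = 1.006 m
Q = (1/n)·A·R^(2/3)·S^(1/2) = (1/0.013) × 8.122 × 1.006^(2/3) × 0.0039^(1/2) = 39.18 m³/s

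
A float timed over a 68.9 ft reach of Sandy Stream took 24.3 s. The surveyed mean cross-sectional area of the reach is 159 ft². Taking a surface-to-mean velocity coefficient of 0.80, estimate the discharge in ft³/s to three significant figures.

361 ft³/s

v_surface = L / t̄ = 68.9 / 24.3 = 2.835 ft/s
v_mean = 0.80 × 2.835 = 2.268 ft/s
Q = A × v_mean = 159 × 2.268 = 360.7 ft³/s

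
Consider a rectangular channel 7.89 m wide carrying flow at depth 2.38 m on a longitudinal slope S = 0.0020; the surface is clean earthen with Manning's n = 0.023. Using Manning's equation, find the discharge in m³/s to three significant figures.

47.5 m³/s

A = b·y = 7.89 × 2.38 = 18.78 m²
P = b + 2y = 7.89 + 2×2.38 = 12.65 m
R = A/P = 18.78/12.65 = 1.484 m
Q = (1/n)·A·R^(2/3)·S^(1/2) = (1/0.023) × 18.78 × 1.484^(2/3) × 0.0020^(1/2) = 47.51 m³/s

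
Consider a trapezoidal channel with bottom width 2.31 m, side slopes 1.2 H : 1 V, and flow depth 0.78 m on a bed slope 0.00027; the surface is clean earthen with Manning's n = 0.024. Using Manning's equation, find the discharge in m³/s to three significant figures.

A = (b + z·y)·y = (2.31 + 1.2×0.78)×0.78 = 2.532 m²
P = b + 2y√(1+z²) = 2.31 + 2×0.78×√(1+1.2²) = 4.747 m
R = A/P = 2.532/4.747 = 0.5334 m
Q = (1/n)·A·R^(2/3)·S^(1/2) = (1/0.024) × 2.532 × 0.5334^(2/3) × 0.00027^(1/2) = 1.140 m³/s

1.14 m³/s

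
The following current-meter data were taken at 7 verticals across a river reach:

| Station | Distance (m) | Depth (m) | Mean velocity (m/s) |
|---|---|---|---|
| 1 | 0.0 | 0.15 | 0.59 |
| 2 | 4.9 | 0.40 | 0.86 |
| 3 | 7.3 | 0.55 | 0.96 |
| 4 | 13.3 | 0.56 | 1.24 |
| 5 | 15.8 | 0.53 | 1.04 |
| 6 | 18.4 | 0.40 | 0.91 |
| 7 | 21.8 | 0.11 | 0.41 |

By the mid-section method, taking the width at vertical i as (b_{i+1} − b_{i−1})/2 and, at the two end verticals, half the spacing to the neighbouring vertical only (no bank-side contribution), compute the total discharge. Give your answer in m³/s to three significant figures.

w_1 = (4.9 − 0.0)/2 = 2.45 m; q_1 = 0.59 × 0.15 × 2.45 = 0.2168 m³/s
w_2 = (7.3 − 0.0)/2 = 3.65 m; q_2 = 0.86 × 0.40 × 3.65 = 1.256 m³/s
w_3 = (13.3 − 4.9)/2 = 4.2 m; q_3 = 0.96 × 0.55 × 4.2 = 2.218 m³/s
w_4 = (15.8 − 7.3)/2 = 4.25 m; q_4 = 1.24 × 0.56 × 4.25 = 2.951 m³/s
w_5 = (18.4 − 13.3)/2 = 2.55 m; q_5 = 1.04 × 0.53 × 2.55 = 1.406 m³/s
w_6 = (21.8 − 15.8)/2 = 3 m; q_6 = 0.91 × 0.40 × 3 = 1.092 m³/s
w_7 = (21.8 − 18.4)/2 = 1.7 m; q_7 = 0.41 × 0.11 × 1.7 = 0.07667 m³/s
Q = Σ qᵢ = 9.215 m³/s

9.22 m³/s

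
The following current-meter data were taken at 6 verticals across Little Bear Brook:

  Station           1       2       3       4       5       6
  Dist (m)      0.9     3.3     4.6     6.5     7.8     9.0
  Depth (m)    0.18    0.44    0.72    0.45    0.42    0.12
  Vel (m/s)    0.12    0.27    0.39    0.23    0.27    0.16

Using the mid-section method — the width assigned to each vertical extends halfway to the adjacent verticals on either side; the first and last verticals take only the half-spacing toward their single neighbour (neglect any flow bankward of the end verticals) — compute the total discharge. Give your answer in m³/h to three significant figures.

w_1 = (3.3 − 0.9)/2 = 1.2 m; q_1 = 0.12 × 0.18 × 1.2 = 0.02592 m³/s
w_2 = (4.6 − 0.9)/2 = 1.85 m; q_2 = 0.27 × 0.44 × 1.85 = 0.2198 m³/s
w_3 = (6.5 − 3.3)/2 = 1.6 m; q_3 = 0.39 × 0.72 × 1.6 = 0.4493 m³/s
w_4 = (7.8 − 4.6)/2 = 1.6 m; q_4 = 0.23 × 0.45 × 1.6 = 0.1656 m³/s
w_5 = (9.0 − 6.5)/2 = 1.25 m; q_5 = 0.27 × 0.42 × 1.25 = 0.1418 m³/s
w_6 = (9.0 − 7.8)/2 = 0.6 m; q_6 = 0.16 × 0.12 × 0.6 = 0.01152 m³/s
Q = Σ qᵢ = 1.014 m³/s
= 1.014 × 3600 = 3650 m³/h

3650 m³/h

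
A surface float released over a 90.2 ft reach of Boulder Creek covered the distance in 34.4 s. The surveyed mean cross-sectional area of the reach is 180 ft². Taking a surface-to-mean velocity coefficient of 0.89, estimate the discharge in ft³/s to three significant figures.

420 ft³/s

v_surface = L / t̄ = 90.2 / 34.4 = 2.622 ft/s
v_mean = 0.89 × 2.622 = 2.334 ft/s
Q = A × v_mean = 180 × 2.334 = 420.1 ft³/s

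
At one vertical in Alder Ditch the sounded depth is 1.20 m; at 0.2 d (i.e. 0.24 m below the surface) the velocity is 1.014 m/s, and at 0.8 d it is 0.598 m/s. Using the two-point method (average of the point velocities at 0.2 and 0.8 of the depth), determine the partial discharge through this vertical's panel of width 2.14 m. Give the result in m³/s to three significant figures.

2.07 m³/s

v̄ = (1.014 + 0.598) / 2 = 0.8060 m/s
q = v̄ × d × w = 0.8060 × 1.20 × 2.14 = 2.070 m³/s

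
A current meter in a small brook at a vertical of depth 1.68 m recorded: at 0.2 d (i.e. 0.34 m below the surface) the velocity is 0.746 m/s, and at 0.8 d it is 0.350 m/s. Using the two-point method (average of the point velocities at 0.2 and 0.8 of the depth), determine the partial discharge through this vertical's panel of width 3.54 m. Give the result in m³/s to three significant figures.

v̄ = (0.746 + 0.350) / 2 = 0.5480 m/s
q = v̄ × d × w = 0.5480 × 1.68 × 3.54 = 3.259 m³/s

3.26 m³/s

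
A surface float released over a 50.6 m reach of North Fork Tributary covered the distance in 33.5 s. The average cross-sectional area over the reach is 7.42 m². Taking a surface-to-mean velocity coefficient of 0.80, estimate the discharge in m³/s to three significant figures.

v_surface = L / t̄ = 50.6 / 33.5 = 1.510 m/s
v_mean = 0.80 × 1.510 = 1.208 m/s
Q = A × v_mean = 7.42 × 1.208 = 8.966 m³/s

8.97 m³/s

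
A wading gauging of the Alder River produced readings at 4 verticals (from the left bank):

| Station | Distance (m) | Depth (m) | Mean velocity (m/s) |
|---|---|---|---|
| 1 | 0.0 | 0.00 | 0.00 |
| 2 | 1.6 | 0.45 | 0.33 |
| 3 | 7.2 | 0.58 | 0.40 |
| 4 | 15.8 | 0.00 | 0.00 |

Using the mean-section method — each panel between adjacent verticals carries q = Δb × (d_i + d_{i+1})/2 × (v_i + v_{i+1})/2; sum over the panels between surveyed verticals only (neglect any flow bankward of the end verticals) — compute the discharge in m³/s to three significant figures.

Panel 1-2: Δb = 1.6 m, d̄ = (0.00+0.45)/2 = 0.225, v̄ = (0.00+0.33)/2 = 0.165 → q = 1.6×0.225×0.165 = 0.05940 m³/s
Panel 2-3: Δb = 5.6 m, d̄ = (0.45+0.58)/2 = 0.515, v̄ = (0.33+0.40)/2 = 0.365 → q = 5.6×0.515×0.365 = 1.053 m³/s
Panel 3-4: Δb = 8.6 m, d̄ = (0.58+0.00)/2 = 0.29, v̄ = (0.40+0.00)/2 = 0.2 → q = 8.6×0.29×0.2 = 0.4988 m³/s
Q = Σ q = 1.611 m³/s

1.61 m³/s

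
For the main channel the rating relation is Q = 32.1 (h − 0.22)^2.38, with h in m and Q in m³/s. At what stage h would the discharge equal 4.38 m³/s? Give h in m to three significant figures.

0.653 m

h − h₀ = (Q/C)^(1/b) = (4.38/32.1)^(1/2.38) = 0.4331 m
h = 0.22 + 0.4331 = 0.6531 m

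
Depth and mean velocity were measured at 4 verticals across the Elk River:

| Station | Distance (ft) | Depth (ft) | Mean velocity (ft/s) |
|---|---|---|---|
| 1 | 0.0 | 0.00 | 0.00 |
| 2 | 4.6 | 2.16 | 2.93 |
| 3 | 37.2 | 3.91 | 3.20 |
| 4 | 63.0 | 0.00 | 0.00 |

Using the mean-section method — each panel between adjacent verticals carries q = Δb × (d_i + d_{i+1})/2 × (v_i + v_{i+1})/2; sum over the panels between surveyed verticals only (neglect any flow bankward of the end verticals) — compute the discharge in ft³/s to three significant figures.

391 ft³/s

Panel 1-2: Δb = 4.6 ft, d̄ = (0.00+2.16)/2 = 1.08, v̄ = (0.00+2.93)/2 = 1.465 → q = 4.6×1.08×1.465 = 7.278 ft³/s
Panel 2-3: Δb = 32.6 ft, d̄ = (2.16+3.91)/2 = 3.035, v̄ = (2.93+3.20)/2 = 3.065 → q = 32.6×3.035×3.065 = 303.3 ft³/s
Panel 3-4: Δb = 25.8 ft, d̄ = (3.91+0.00)/2 = 1.955, v̄ = (3.20+0.00)/2 = 1.6 → q = 25.8×1.955×1.6 = 80.70 ft³/s
Q = Σ q = 391.2 ft³/s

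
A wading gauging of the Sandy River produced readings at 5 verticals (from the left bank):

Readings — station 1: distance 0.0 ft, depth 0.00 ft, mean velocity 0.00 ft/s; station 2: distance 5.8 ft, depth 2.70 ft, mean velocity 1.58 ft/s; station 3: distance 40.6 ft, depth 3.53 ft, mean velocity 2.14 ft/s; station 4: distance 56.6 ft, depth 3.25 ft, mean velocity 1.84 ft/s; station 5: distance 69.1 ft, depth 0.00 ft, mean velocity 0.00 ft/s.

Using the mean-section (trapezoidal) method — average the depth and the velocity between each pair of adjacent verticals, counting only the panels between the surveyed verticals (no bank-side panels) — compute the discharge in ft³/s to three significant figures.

334 ft³/s

Panel 1-2: Δb = 5.8 ft, d̄ = (0.00+2.70)/2 = 1.35, v̄ = (0.00+1.58)/2 = 0.79 → q = 5.8×1.35×0.79 = 6.186 ft³/s
Panel 2-3: Δb = 34.8 ft, d̄ = (2.70+3.53)/2 = 3.115, v̄ = (1.58+2.14)/2 = 1.86 → q = 34.8×3.115×1.86 = 201.6 ft³/s
Panel 3-4: Δb = 16 ft, d̄ = (3.53+3.25)/2 = 3.39, v̄ = (2.14+1.84)/2 = 1.99 → q = 16×3.39×1.99 = 107.9 ft³/s
Panel 4-5: Δb = 12.5 ft, d̄ = (3.25+0.00)/2 = 1.625, v̄ = (1.84+0.00)/2 = 0.92 → q = 12.5×1.625×0.92 = 18.69 ft³/s
Q = Σ q = 334.4 ft³/s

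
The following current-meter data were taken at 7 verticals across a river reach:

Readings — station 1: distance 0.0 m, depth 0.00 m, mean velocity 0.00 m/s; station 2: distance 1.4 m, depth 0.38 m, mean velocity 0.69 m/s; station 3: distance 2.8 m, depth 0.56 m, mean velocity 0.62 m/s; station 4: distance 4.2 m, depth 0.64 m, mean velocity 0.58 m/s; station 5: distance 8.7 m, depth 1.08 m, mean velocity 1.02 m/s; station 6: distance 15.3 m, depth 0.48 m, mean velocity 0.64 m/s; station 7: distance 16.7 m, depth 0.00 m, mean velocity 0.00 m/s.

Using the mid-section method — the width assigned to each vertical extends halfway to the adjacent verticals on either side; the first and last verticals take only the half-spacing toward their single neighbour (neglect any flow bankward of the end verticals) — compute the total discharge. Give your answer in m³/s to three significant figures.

9.29 m³/s

w_2 = (2.8 − 0.0)/2 = 1.4 m; q_2 = 0.69 × 0.38 × 1.4 = 0.3671 m³/s
w_3 = (4.2 − 1.4)/2 = 1.4 m; q_3 = 0.62 × 0.56 × 1.4 = 0.4861 m³/s
w_4 = (8.7 − 2.8)/2 = 2.95 m; q_4 = 0.58 × 0.64 × 2.95 = 1.095 m³/s
w_5 = (15.3 − 4.2)/2 = 5.55 m; q_5 = 1.02 × 1.08 × 5.55 = 6.114 m³/s
w_6 = (16.7 − 8.7)/2 = 4 m; q_6 = 0.64 × 0.48 × 4 = 1.229 m³/s
Stations 1, 7 contribute zero (depth or velocity is 0).
Q = Σ qᵢ = 9.291 m³/s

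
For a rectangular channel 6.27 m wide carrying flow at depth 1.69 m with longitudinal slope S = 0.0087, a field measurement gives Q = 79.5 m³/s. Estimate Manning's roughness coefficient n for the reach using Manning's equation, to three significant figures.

0.0132

A = b·y = 6.27 × 1.69 = 10.60 m²
P = b + 2y = 6.27 + 2×1.69 = 9.650 m
R = A/P = 10.60/9.650 = 1.098 m
n = (1/Q)·A·R^(2/3)·S^(1/2) = (1/79.5) × 10.60 × 1.064 × 0.09327 = 0.01323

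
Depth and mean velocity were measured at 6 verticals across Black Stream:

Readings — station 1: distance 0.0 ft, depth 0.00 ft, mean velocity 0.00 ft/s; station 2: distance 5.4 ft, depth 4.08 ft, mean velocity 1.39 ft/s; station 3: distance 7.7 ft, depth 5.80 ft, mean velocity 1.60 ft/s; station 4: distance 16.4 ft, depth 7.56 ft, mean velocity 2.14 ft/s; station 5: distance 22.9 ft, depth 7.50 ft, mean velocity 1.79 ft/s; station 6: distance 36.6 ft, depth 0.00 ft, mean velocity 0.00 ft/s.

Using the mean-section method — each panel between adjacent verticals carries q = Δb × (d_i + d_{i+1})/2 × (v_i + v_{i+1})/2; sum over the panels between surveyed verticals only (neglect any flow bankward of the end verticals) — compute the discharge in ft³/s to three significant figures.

275 ft³/s

Panel 1-2: Δb = 5.4 ft, d̄ = (0.00+4.08)/2 = 2.04, v̄ = (0.00+1.39)/2 = 0.695 → q = 5.4×2.04×0.695 = 7.656 ft³/s
Panel 2-3: Δb = 2.3 ft, d̄ = (4.08+5.80)/2 = 4.94, v̄ = (1.39+1.60)/2 = 1.495 → q = 2.3×4.94×1.495 = 16.99 ft³/s
Panel 3-4: Δb = 8.7 ft, d̄ = (5.80+7.56)/2 = 6.68, v̄ = (1.60+2.14)/2 = 1.87 → q = 8.7×6.68×1.87 = 108.7 ft³/s
Panel 4-5: Δb = 6.5 ft, d̄ = (7.56+7.50)/2 = 7.53, v̄ = (2.14+1.79)/2 = 1.965 → q = 6.5×7.53×1.965 = 96.18 ft³/s
Panel 5-6: Δb = 13.7 ft, d̄ = (7.50+0.00)/2 = 3.75, v̄ = (1.79+0.00)/2 = 0.895 → q = 13.7×3.75×0.895 = 45.98 ft³/s
Q = Σ q = 275.5 ft³/s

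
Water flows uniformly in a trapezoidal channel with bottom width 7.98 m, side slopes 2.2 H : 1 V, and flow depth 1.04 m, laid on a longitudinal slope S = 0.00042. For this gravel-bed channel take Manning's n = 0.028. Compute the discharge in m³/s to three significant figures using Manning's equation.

A = (b + z·y)·y = (7.98 + 2.2×1.04)×1.04 = 10.68 m²
P = b + 2y√(1+z²) = 7.98 + 2×1.04×√(1+2.2²) = 13.01 m
R = A/P = 10.68/13.01 = 0.8210 m
Q = (1/n)·A·R^(2/3)·S^(1/2) = (1/0.028) × 10.68 × 0.8210^(2/3) × 0.00042^(1/2) = 6.853 m³/s

6.85 m³/s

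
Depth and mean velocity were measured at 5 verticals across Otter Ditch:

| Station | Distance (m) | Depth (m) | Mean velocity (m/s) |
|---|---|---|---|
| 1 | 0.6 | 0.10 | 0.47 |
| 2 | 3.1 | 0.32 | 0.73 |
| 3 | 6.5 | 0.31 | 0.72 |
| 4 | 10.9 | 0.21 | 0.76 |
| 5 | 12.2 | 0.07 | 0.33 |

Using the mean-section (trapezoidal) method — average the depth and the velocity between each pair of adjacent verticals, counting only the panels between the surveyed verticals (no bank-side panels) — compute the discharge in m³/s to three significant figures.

2.04 m³/s

Panel 1-2: Δb = 2.5 m, d̄ = (0.10+0.32)/2 = 0.21, v̄ = (0.47+0.73)/2 = 0.6 → q = 2.5×0.21×0.6 = 0.3150 m³/s
Panel 2-3: Δb = 3.4 m, d̄ = (0.32+0.31)/2 = 0.315, v̄ = (0.73+0.72)/2 = 0.725 → q = 3.4×0.315×0.725 = 0.7765 m³/s
Panel 3-4: Δb = 4.4 m, d̄ = (0.31+0.21)/2 = 0.26, v̄ = (0.72+0.76)/2 = 0.74 → q = 4.4×0.26×0.74 = 0.8466 m³/s
Panel 4-5: Δb = 1.3 m, d̄ = (0.21+0.07)/2 = 0.14, v̄ = (0.76+0.33)/2 = 0.545 → q = 1.3×0.14×0.545 = 0.09919 m³/s
Q = Σ q = 2.037 m³/s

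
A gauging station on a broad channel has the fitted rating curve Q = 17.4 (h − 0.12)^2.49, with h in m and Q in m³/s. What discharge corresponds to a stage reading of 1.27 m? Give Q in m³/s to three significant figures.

24.6 m³/s

Q = 17.4 × (1.27 − 0.12)^2.49 = 17.4 × 1.15^2.49 = 24.64 m³/s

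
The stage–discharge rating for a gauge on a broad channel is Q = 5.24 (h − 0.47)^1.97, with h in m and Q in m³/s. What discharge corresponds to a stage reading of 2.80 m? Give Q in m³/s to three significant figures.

27.7 m³/s

Q = 5.24 × (2.80 − 0.47)^1.97 = 5.24 × 2.33^1.97 = 27.73 m³/s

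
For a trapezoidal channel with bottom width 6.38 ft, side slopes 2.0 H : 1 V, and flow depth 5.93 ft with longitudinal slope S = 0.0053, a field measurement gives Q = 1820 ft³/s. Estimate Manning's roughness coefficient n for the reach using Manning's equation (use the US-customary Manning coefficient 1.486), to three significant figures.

A = (b + z·y)·y = (6.38 + 2.0×5.93)×5.93 = 108.2 ft²
P = b + 2y√(1+z²) = 6.38 + 2×5.93×√(1+2.0²) = 32.90 ft
R = A/P = 108.2/32.90 = 3.288 ft
n = (1.486/Q)·A·R^(2/3)·S^(1/2) = (1.486/1820) × 108.2 × 2.211 × 0.07280 = 0.01422

0.0142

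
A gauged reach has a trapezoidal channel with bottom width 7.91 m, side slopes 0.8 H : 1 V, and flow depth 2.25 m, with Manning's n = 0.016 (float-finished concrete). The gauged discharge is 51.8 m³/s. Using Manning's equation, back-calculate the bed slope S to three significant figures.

0.000770

A = (b + z·y)·y = (7.91 + 0.8×2.25)×2.25 = 21.85 m²
P = b + 2y√(1+z²) = 7.91 + 2×2.25×√(1+0.8²) = 13.67 m
R = A/P = 21.85/13.67 = 1.598 m
S = (Q·n / (1·A·R^(2/3)))² = (51.8×0.016 / (1×21.85×1.367))² = 0.0007704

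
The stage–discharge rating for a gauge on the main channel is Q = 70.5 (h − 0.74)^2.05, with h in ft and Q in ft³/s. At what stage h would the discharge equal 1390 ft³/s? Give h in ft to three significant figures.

h − h₀ = (Q/C)^(1/b) = (1390/70.5)^(1/2.05) = 4.282 ft
h = 0.74 + 4.282 = 5.022 ft

5.02 ft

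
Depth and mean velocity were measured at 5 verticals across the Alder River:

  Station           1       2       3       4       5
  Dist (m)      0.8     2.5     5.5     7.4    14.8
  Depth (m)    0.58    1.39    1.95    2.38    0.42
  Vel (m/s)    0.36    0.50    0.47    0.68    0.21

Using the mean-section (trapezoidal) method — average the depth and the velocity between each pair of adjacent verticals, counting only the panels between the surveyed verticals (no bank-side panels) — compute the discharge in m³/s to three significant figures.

Panel 1-2: Δb = 1.7 m, d̄ = (0.58+1.39)/2 = 0.985, v̄ = (0.36+0.50)/2 = 0.43 → q = 1.7×0.985×0.43 = 0.7200 m³/s
Panel 2-3: Δb = 3 m, d̄ = (1.39+1.95)/2 = 1.67, v̄ = (0.50+0.47)/2 = 0.485 → q = 3×1.67×0.485 = 2.430 m³/s
Panel 3-4: Δb = 1.9 m, d̄ = (1.95+2.38)/2 = 2.165, v̄ = (0.47+0.68)/2 = 0.575 → q = 1.9×2.165×0.575 = 2.365 m³/s
Panel 4-5: Δb = 7.4 m, d̄ = (2.38+0.42)/2 = 1.4, v̄ = (0.68+0.21)/2 = 0.445 → q = 7.4×1.4×0.445 = 4.610 m³/s
Q = Σ q = 10.13 m³/s

10.1 m³/s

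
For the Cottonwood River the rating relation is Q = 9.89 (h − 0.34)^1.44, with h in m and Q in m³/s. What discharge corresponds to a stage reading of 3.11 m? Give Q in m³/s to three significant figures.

Q = 9.89 × (3.11 − 0.34)^1.44 = 9.89 × 2.77^1.44 = 42.89 m³/s

42.9 m³/s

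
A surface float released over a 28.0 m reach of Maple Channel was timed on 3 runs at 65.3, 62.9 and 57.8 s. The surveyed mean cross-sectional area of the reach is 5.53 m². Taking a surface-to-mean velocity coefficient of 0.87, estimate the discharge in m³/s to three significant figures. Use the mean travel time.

t̄ = (65.3 + 62.9 + 57.8) / 3 = 62 s
v_surface = L / t̄ = 28.0 / 62 = 0.4516 m/s
v_mean = 0.87 × 0.4516 = 0.3929 m/s
Q = A × v_mean = 5.53 × 0.3929 = 2.173 m³/s

2.17 m³/s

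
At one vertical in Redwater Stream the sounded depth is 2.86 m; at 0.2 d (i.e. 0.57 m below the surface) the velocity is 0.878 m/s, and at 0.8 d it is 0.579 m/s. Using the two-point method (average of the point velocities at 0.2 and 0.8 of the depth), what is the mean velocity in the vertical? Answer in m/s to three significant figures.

v̄ = (0.878 + 0.579) / 2 = 0.7285 m/s

0.729 m/s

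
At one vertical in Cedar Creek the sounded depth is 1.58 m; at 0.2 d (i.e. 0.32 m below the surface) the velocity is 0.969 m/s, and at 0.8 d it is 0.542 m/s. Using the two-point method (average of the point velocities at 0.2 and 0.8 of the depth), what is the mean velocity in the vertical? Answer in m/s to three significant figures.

0.756 m/s

v̄ = (0.969 + 0.542) / 2 = 0.7555 m/s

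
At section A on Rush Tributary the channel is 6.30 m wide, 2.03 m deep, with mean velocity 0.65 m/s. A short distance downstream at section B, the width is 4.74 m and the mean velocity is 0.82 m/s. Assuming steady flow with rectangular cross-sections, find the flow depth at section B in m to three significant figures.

2.14 m

Q = A₁V₁ = (6.30×2.03) × 0.65 = 8.313 m³/s
d₂ = Q/(b₂ V₂) = 8.313/(4.74×0.82) = 2.139 m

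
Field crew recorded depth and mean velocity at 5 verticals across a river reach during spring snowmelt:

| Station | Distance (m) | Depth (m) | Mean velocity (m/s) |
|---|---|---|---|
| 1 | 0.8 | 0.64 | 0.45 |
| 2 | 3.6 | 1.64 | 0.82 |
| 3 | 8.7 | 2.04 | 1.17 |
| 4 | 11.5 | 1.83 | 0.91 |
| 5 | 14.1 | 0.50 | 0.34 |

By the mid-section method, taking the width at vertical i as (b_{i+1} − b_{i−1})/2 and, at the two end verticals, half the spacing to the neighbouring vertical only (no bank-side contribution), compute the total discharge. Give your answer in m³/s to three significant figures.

19.9 m³/s

w_1 = (3.6 − 0.8)/2 = 1.4 m; q_1 = 0.45 × 0.64 × 1.4 = 0.4032 m³/s
w_2 = (8.7 − 0.8)/2 = 3.95 m; q_2 = 0.82 × 1.64 × 3.95 = 5.312 m³/s
w_3 = (11.5 − 3.6)/2 = 3.95 m; q_3 = 1.17 × 2.04 × 3.95 = 9.428 m³/s
w_4 = (14.1 − 8.7)/2 = 2.7 m; q_4 = 0.91 × 1.83 × 2.7 = 4.496 m³/s
w_5 = (14.1 − 11.5)/2 = 1.3 m; q_5 = 0.34 × 0.50 × 1.3 = 0.2210 m³/s
Q = Σ qᵢ = 19.86 m³/s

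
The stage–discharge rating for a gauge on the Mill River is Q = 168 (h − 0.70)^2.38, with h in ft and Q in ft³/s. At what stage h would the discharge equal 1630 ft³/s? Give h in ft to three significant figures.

h − h₀ = (Q/C)^(1/b) = (1630/168)^(1/2.38) = 2.598 ft
h = 0.70 + 2.598 = 3.298 ft

3.30 ft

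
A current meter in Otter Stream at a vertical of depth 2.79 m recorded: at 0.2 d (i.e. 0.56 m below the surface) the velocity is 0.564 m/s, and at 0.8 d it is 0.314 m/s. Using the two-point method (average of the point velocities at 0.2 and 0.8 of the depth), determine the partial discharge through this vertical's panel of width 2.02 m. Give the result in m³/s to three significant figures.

v̄ = (0.564 + 0.314) / 2 = 0.4390 m/s
q = v̄ × d × w = 0.4390 × 2.79 × 2.02 = 2.474 m³/s

2.47 m³/s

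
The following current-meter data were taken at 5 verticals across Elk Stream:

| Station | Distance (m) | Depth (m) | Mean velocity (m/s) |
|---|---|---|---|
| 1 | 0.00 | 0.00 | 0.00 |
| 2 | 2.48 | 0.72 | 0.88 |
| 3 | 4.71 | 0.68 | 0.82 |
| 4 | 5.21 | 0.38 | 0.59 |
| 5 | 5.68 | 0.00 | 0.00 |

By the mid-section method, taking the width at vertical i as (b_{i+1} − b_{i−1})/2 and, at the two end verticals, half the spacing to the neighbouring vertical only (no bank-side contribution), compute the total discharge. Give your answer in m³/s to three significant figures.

2.36 m³/s

w_2 = (4.71 − 0.00)/2 = 2.355 m; q_2 = 0.88 × 0.72 × 2.355 = 1.492 m³/s
w_3 = (5.21 − 2.48)/2 = 1.365 m; q_3 = 0.82 × 0.68 × 1.365 = 0.7611 m³/s
w_4 = (5.68 − 4.71)/2 = 0.485 m; q_4 = 0.59 × 0.38 × 0.485 = 0.1087 m³/s
Stations 1, 5 contribute zero (depth or velocity is 0).
Q = Σ qᵢ = 2.362 m³/s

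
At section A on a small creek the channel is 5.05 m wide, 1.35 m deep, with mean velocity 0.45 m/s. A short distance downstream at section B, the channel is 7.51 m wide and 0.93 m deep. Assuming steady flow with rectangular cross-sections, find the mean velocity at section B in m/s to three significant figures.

Q = A₁V₁ = (5.05×1.35) × 0.45 = 3.068 m³/s
A₂ = 7.51 × 0.93 = 6.984 m²
V₂ = Q/A₂ = 3.068/6.984 = 0.4393 m/s

0.439 m/s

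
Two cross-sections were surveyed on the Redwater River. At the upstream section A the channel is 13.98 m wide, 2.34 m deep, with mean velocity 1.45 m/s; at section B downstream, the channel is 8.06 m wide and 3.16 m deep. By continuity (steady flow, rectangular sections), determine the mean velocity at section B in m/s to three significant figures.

1.86 m/s

Q = A₁V₁ = (13.98×2.34) × 1.45 = 47.43 m³/s
A₂ = 8.06 × 3.16 = 25.47 m²
V₂ = Q/A₂ = 47.43/25.47 = 1.862 m/s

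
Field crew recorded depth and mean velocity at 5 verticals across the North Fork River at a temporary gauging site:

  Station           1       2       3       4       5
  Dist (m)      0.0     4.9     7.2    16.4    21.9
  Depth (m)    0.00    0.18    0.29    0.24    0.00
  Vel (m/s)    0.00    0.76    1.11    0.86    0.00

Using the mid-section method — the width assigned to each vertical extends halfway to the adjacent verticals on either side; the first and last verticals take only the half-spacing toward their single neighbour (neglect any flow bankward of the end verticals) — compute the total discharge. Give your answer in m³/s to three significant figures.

w_2 = (7.2 − 0.0)/2 = 3.6 m; q_2 = 0.76 × 0.18 × 3.6 = 0.4925 m³/s
w_3 = (16.4 − 4.9)/2 = 5.75 m; q_3 = 1.11 × 0.29 × 5.75 = 1.851 m³/s
w_4 = (21.9 − 7.2)/2 = 7.35 m; q_4 = 0.86 × 0.24 × 7.35 = 1.517 m³/s
Stations 1, 5 contribute zero (depth or velocity is 0).
Q = Σ qᵢ = 3.860 m³/s

3.86 m³/s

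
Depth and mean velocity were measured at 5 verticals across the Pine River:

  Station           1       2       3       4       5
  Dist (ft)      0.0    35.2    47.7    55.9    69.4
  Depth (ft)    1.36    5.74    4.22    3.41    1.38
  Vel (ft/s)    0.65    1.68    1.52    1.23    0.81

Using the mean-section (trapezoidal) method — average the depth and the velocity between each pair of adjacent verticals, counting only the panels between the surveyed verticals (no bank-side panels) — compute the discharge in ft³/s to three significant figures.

Panel 1-2: Δb = 35.2 ft, d̄ = (1.36+5.74)/2 = 3.55, v̄ = (0.65+1.68)/2 = 1.165 → q = 35.2×3.55×1.165 = 145.6 ft³/s
Panel 2-3: Δb = 12.5 ft, d̄ = (5.74+4.22)/2 = 4.98, v̄ = (1.68+1.52)/2 = 1.6 → q = 12.5×4.98×1.6 = 99.60 ft³/s
Panel 3-4: Δb = 8.2 ft, d̄ = (4.22+3.41)/2 = 3.815, v̄ = (1.52+1.23)/2 = 1.375 → q = 8.2×3.815×1.375 = 43.01 ft³/s
Panel 4-5: Δb = 13.5 ft, d̄ = (3.41+1.38)/2 = 2.395, v̄ = (1.23+0.81)/2 = 1.02 → q = 13.5×2.395×1.02 = 32.98 ft³/s
Q = Σ q = 321.2 ft³/s

321 ft³/s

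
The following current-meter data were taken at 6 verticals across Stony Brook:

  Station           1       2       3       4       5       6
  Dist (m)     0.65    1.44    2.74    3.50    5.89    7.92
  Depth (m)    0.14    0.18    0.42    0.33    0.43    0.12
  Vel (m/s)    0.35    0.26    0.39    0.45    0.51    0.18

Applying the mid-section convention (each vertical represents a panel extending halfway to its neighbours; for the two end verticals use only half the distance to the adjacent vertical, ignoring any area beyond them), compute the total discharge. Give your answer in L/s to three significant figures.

w_1 = (1.44 − 0.65)/2 = 0.395 m; q_1 = 0.35 × 0.14 × 0.395 = 0.01936 m³/s
w_2 = (2.74 − 0.65)/2 = 1.045 m; q_2 = 0.26 × 0.18 × 1.045 = 0.04891 m³/s
w_3 = (3.50 − 1.44)/2 = 1.03 m; q_3 = 0.39 × 0.42 × 1.03 = 0.1687 m³/s
w_4 = (5.89 − 2.74)/2 = 1.575 m; q_4 = 0.45 × 0.33 × 1.575 = 0.2339 m³/s
w_5 = (7.92 − 3.50)/2 = 2.21 m; q_5 = 0.51 × 0.43 × 2.21 = 0.4847 m³/s
w_6 = (7.92 − 5.89)/2 = 1.015 m; q_6 = 0.18 × 0.12 × 1.015 = 0.02192 m³/s
Q = Σ qᵢ = 0.9774 m³/s
= 0.9774 × 1000 = 977.4 L/s

977 L/s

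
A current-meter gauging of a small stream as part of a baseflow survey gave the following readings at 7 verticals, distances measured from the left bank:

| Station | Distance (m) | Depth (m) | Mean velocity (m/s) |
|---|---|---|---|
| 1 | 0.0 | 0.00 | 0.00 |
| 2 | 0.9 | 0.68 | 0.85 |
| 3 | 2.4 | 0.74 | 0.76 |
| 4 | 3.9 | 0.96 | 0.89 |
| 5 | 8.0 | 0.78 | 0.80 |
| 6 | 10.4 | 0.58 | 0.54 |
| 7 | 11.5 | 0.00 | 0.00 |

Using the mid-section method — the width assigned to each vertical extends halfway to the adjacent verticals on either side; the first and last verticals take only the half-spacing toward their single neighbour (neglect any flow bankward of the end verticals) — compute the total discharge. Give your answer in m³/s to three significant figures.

w_2 = (2.4 − 0.0)/2 = 1.2 m; q_2 = 0.85 × 0.68 × 1.2 = 0.6936 m³/s
w_3 = (3.9 − 0.9)/2 = 1.5 m; q_3 = 0.76 × 0.74 × 1.5 = 0.8436 m³/s
w_4 = (8.0 − 2.4)/2 = 2.8 m; q_4 = 0.89 × 0.96 × 2.8 = 2.392 m³/s
w_5 = (10.4 − 3.9)/2 = 3.25 m; q_5 = 0.80 × 0.78 × 3.25 = 2.028 m³/s
w_6 = (11.5 − 8.0)/2 = 1.75 m; q_6 = 0.54 × 0.58 × 1.75 = 0.5481 m³/s
Stations 1, 7 contribute zero (depth or velocity is 0).
Q = Σ qᵢ = 6.506 m³/s

6.51 m³/s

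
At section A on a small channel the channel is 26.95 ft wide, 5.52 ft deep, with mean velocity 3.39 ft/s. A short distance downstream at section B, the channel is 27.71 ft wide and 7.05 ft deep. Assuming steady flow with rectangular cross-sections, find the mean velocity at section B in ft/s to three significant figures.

Q = A₁V₁ = (26.95×5.52) × 3.39 = 504.3 ft³/s
A₂ = 27.71 × 7.05 = 195.4 ft²
V₂ = Q/A₂ = 504.3/195.4 = 2.581 ft/s

2.58 ft/s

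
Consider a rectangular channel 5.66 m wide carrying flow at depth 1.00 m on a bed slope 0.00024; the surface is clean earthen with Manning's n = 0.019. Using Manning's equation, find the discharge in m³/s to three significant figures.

A = b·y = 5.66 × 1.00 = 5.660 m²
P = b + 2y = 5.66 + 2×1.00 = 7.660 m
R = A/P = 5.660/7.660 = 0.7389 m
Q = (1/n)·A·R^(2/3)·S^(1/2) = (1/0.019) × 5.660 × 0.7389^(2/3) × 0.00024^(1/2) = 3.772 m³/s

3.77 m³/s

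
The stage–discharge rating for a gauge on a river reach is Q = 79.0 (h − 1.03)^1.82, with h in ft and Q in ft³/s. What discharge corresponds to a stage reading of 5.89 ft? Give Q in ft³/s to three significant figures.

1400 ft³/s

Q = 79.0 × (5.89 − 1.03)^1.82 = 79.0 × 4.86^1.82 = 1404 ft³/s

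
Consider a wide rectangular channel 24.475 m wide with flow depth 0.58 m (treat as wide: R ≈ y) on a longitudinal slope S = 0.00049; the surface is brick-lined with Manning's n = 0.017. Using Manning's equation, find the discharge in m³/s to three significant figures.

A = b·y = 24.475 × 0.58 = 14.20 m²
Wide channel: R ≈ y = 0.58 m
Q = (1/n)·A·R^(2/3)·S^(1/2) = (1/0.017) × 14.20 × 0.5800^(2/3) × 0.00049^(1/2) = 12.86 m³/s

12.9 m³/s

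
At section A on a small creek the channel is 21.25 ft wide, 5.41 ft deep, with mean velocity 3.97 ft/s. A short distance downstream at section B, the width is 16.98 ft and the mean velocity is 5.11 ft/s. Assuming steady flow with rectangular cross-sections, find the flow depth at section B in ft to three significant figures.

5.26 ft

Q = A₁V₁ = (21.25×5.41) × 3.97 = 456.4 ft³/s
d₂ = Q/(b₂ V₂) = 456.4/(16.98×5.11) = 5.260 ft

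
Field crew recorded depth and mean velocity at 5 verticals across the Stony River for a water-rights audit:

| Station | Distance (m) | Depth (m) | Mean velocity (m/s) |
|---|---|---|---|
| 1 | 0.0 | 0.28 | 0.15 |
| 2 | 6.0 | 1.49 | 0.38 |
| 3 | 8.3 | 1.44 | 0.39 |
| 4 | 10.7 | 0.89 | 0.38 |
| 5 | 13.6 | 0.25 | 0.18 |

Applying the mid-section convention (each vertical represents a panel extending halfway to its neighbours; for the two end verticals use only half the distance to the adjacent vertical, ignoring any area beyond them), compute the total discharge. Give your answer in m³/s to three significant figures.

w_1 = (6.0 − 0.0)/2 = 3 m; q_1 = 0.15 × 0.28 × 3 = 0.1260 m³/s
w_2 = (8.3 − 0.0)/2 = 4.15 m; q_2 = 0.38 × 1.49 × 4.15 = 2.350 m³/s
w_3 = (10.7 − 6.0)/2 = 2.35 m; q_3 = 0.39 × 1.44 × 2.35 = 1.320 m³/s
w_4 = (13.6 − 8.3)/2 = 2.65 m; q_4 = 0.38 × 0.89 × 2.65 = 0.8962 m³/s
w_5 = (13.6 − 10.7)/2 = 1.45 m; q_5 = 0.18 × 0.25 × 1.45 = 0.06525 m³/s
Q = Σ qᵢ = 4.757 m³/s

4.76 m³/s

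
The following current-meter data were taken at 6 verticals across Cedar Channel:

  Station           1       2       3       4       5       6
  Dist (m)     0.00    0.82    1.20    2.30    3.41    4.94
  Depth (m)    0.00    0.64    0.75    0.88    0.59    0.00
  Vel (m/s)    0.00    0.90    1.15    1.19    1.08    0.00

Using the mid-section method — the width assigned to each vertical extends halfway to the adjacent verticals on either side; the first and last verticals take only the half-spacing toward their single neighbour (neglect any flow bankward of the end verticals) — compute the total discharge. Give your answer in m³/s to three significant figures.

2.98 m³/s

w_2 = (1.20 − 0.00)/2 = 0.6 m; q_2 = 0.90 × 0.64 × 0.6 = 0.3456 m³/s
w_3 = (2.30 − 0.82)/2 = 0.74 m; q_3 = 1.15 × 0.75 × 0.74 = 0.6383 m³/s
w_4 = (3.41 − 1.20)/2 = 1.105 m; q_4 = 1.19 × 0.88 × 1.105 = 1.157 m³/s
w_5 = (4.94 − 2.30)/2 = 1.32 m; q_5 = 1.08 × 0.59 × 1.32 = 0.8411 m³/s
Stations 1, 6 contribute zero (depth or velocity is 0).
Q = Σ qᵢ = 2.982 m³/s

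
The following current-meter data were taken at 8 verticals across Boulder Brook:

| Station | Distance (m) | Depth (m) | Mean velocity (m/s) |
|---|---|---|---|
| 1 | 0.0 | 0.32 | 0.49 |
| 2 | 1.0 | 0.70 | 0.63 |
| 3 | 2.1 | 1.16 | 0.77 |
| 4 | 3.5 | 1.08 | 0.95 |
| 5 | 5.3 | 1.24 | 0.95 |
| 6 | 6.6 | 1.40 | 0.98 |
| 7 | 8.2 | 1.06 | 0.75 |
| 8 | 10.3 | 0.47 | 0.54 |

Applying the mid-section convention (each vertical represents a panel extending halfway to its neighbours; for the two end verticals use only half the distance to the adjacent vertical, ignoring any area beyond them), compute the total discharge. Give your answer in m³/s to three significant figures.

w_1 = (1.0 − 0.0)/2 = 0.5 m; q_1 = 0.49 × 0.32 × 0.5 = 0.07840 m³/s
w_2 = (2.1 − 0.0)/2 = 1.05 m; q_2 = 0.63 × 0.70 × 1.05 = 0.4631 m³/s
w_3 = (3.5 − 1.0)/2 = 1.25 m; q_3 = 0.77 × 1.16 × 1.25 = 1.117 m³/s
w_4 = (5.3 − 2.1)/2 = 1.6 m; q_4 = 0.95 × 1.08 × 1.6 = 1.642 m³/s
w_5 = (6.6 − 3.5)/2 = 1.55 m; q_5 = 0.95 × 1.24 × 1.55 = 1.826 m³/s
w_6 = (8.2 − 5.3)/2 = 1.45 m; q_6 = 0.98 × 1.40 × 1.45 = 1.989 m³/s
w_7 = (10.3 − 6.6)/2 = 1.85 m; q_7 = 0.75 × 1.06 × 1.85 = 1.471 m³/s
w_8 = (10.3 − 8.2)/2 = 1.05 m; q_8 = 0.54 × 0.47 × 1.05 = 0.2665 m³/s
Q = Σ qᵢ = 8.852 m³/s

8.85 m³/s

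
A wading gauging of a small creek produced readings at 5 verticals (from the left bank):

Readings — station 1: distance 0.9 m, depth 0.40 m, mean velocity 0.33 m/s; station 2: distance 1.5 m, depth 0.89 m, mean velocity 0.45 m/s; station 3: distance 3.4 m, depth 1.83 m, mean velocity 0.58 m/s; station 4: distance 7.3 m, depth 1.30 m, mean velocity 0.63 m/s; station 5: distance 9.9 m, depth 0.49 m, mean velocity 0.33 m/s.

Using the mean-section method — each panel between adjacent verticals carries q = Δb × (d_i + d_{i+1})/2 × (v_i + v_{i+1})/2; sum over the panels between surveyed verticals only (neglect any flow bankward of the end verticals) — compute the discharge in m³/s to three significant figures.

Panel 1-2: Δb = 0.6 m, d̄ = (0.40+0.89)/2 = 0.645, v̄ = (0.33+0.45)/2 = 0.39 → q = 0.6×0.645×0.39 = 0.1509 m³/s
Panel 2-3: Δb = 1.9 m, d̄ = (0.89+1.83)/2 = 1.36, v̄ = (0.45+0.58)/2 = 0.515 → q = 1.9×1.36×0.515 = 1.331 m³/s
Panel 3-4: Δb = 3.9 m, d̄ = (1.83+1.30)/2 = 1.565, v̄ = (0.58+0.63)/2 = 0.605 → q = 3.9×1.565×0.605 = 3.693 m³/s
Panel 4-5: Δb = 2.6 m, d̄ = (1.30+0.49)/2 = 0.895, v̄ = (0.63+0.33)/2 = 0.48 → q = 2.6×0.895×0.48 = 1.117 m³/s
Q = Σ q = 6.291 m³/s

6.29 m³/s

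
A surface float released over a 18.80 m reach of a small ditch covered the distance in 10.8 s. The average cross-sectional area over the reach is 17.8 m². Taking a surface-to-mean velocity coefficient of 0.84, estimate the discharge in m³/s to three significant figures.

v_surface = L / t̄ = 18.80 / 10.8 = 1.741 m/s
v_mean = 0.84 × 1.741 = 1.462 m/s
Q = A × v_mean = 17.8 × 1.462 = 26.03 m³/s

26.0 m³/s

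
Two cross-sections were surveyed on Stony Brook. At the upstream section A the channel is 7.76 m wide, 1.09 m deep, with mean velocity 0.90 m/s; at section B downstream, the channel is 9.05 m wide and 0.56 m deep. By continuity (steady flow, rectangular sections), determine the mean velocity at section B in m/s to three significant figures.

Q = A₁V₁ = (7.76×1.09) × 0.90 = 7.613 m³/s
A₂ = 9.05 × 0.56 = 5.068 m²
V₂ = Q/A₂ = 7.613/5.068 = 1.502 m/s

1.50 m/s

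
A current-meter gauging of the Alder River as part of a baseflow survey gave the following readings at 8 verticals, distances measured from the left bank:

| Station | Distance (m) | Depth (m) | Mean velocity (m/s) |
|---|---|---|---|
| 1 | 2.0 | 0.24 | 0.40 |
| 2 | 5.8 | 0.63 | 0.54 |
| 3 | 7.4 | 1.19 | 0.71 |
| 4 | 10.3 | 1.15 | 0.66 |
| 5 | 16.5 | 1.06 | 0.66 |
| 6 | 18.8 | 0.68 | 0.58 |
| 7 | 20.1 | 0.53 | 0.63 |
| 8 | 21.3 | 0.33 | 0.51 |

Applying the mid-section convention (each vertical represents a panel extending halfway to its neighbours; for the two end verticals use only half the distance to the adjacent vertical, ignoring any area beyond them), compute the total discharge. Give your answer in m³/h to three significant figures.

38400 m³/h

w_1 = (5.8 − 2.0)/2 = 1.9 m; q_1 = 0.40 × 0.24 × 1.9 = 0.1824 m³/s
w_2 = (7.4 − 2.0)/2 = 2.7 m; q_2 = 0.54 × 0.63 × 2.7 = 0.9185 m³/s
w_3 = (10.3 − 5.8)/2 = 2.25 m; q_3 = 0.71 × 1.19 × 2.25 = 1.901 m³/s
w_4 = (16.5 − 7.4)/2 = 4.55 m; q_4 = 0.66 × 1.15 × 4.55 = 3.453 m³/s
w_5 = (18.8 − 10.3)/2 = 4.25 m; q_5 = 0.66 × 1.06 × 4.25 = 2.973 m³/s
w_6 = (20.1 − 16.5)/2 = 1.8 m; q_6 = 0.58 × 0.68 × 1.8 = 0.7099 m³/s
w_7 = (21.3 − 18.8)/2 = 1.25 m; q_7 = 0.63 × 0.53 × 1.25 = 0.4174 m³/s
w_8 = (21.3 − 20.1)/2 = 0.6 m; q_8 = 0.51 × 0.33 × 0.6 = 0.1010 m³/s
Q = Σ qᵢ = 10.66 m³/s
= 10.66 × 3600 = 38370 m³/h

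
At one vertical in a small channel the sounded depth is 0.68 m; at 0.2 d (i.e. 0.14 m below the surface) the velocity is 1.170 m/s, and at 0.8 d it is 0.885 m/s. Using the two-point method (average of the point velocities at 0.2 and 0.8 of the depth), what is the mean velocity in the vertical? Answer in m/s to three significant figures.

v̄ = (1.170 + 0.885) / 2 = 1.028 m/s

1.03 m/s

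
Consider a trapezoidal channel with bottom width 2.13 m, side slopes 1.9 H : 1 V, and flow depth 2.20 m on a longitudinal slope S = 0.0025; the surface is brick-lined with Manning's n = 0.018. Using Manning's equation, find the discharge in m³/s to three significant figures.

43.5 m³/s

A = (b + z·y)·y = (2.13 + 1.9×2.20)×2.20 = 13.88 m²
P = b + 2y√(1+z²) = 2.13 + 2×2.20×√(1+1.9²) = 11.58 m
R = A/P = 13.88/11.58 = 1.199 m
Q = (1/n)·A·R^(2/3)·S^(1/2) = (1/0.018) × 13.88 × 1.199^(2/3) × 0.0025^(1/2) = 43.52 m³/s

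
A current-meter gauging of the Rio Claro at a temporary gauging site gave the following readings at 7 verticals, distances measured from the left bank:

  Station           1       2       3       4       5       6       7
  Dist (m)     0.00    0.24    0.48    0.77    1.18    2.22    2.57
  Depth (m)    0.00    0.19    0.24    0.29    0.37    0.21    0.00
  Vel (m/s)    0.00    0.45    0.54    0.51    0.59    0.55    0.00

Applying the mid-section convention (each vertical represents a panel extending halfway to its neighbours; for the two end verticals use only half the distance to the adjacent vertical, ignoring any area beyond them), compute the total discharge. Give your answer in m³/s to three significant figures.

w_2 = (0.48 − 0.00)/2 = 0.24 m; q_2 = 0.45 × 0.19 × 0.24 = 0.02052 m³/s
w_3 = (0.77 − 0.24)/2 = 0.265 m; q_3 = 0.54 × 0.24 × 0.265 = 0.03434 m³/s
w_4 = (1.18 − 0.48)/2 = 0.35 m; q_4 = 0.51 × 0.29 × 0.35 = 0.05177 m³/s
w_5 = (2.22 − 0.77)/2 = 0.725 m; q_5 = 0.59 × 0.37 × 0.725 = 0.1583 m³/s
w_6 = (2.57 − 1.18)/2 = 0.695 m; q_6 = 0.55 × 0.21 × 0.695 = 0.08027 m³/s
Stations 1, 7 contribute zero (depth or velocity is 0).
Q = Σ qᵢ = 0.3452 m³/s

0.345 m³/s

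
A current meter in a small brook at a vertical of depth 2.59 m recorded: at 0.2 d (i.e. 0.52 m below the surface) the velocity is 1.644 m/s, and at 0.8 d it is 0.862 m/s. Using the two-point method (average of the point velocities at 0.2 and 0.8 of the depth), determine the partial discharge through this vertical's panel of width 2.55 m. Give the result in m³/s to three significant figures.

8.28 m³/s

v̄ = (1.644 + 0.862) / 2 = 1.253 m/s
q = v̄ × d × w = 1.253 × 2.59 × 2.55 = 8.275 m³/s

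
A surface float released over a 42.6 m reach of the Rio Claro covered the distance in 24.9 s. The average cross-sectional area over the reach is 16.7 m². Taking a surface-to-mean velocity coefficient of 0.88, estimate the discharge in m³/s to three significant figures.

25.1 m³/s

v_surface = L / t̄ = 42.6 / 24.9 = 1.711 m/s
v_mean = 0.88 × 1.711 = 1.506 m/s
Q = A × v_mean = 16.7 × 1.506 = 25.14 m³/s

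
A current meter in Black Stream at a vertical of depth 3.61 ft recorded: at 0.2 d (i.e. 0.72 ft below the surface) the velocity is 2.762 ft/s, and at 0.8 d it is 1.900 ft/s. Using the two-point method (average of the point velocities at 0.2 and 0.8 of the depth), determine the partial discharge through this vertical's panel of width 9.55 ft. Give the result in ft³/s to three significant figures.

80.4 ft³/s

v̄ = (2.762 + 1.900) / 2 = 2.331 ft/s
q = v̄ × d × w = 2.331 × 3.61 × 9.55 = 80.36 ft³/s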